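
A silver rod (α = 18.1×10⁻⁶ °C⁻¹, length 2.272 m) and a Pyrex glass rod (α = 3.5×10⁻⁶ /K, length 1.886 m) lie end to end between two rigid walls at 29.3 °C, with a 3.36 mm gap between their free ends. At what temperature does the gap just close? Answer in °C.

T = 99.7 °C

Gap closes when ΔL₁ + ΔL₂ = 3.36 mm = 3.36×10⁻³ m
(α₁L₁ + α₂L₂)ΔT = g
α₁L₁ + α₂L₂ = 18.1×10⁻⁶×2.272 + 3.5×10⁻⁶×1.886 = 4.77242×10⁻⁵ m/K
ΔT = 3.36×10⁻³ / 4.77242×10⁻⁵ = 70.405 K
T = 29.3 + 70.405 = 99.705 °C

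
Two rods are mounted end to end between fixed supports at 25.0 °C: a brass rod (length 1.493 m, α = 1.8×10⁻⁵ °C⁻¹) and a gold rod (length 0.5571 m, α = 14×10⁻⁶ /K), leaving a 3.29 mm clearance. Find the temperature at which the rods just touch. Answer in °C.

T = 120 °C

α₁L₁ = 2.6874×10⁻⁵ m/K, α₂L₂ = 7.7994×10⁻⁶ m/K → total 3.46734×10⁻⁵ m/K
ΔT = g/(α₁L₁+α₂L₂) = 3.29×10⁻³ / 3.46734×10⁻⁵ = 94.89 K
T = 25.0 + 94.89 = 119.89 °C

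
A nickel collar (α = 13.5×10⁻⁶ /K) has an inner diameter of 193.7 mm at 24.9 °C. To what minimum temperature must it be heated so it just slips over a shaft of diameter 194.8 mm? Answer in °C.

Required Δd = 194.8 − 193.7 = 1.1 mm
Δd = αd₀ΔT ⇒ ΔT = Δd/(αd₀) = 1.1 / (13.5×10⁻⁶ × 193.7) = 420.66 K
T_min = 24.9 + 420.66 = 445.56 °C

T = 446 °C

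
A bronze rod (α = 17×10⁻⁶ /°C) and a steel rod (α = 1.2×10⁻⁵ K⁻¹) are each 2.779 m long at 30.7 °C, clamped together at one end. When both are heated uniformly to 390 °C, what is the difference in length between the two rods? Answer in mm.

4.99 mm

ΔT = 359.3 K
bronze: ΔL = 17×10⁻⁶ × 2.779 m × 359.3 = 1.6974×10⁻² m = 16.974 mm
steel: ΔL = 1.2×10⁻⁵ × 2.779 m × 359.3 = 1.1982×10⁻² m = 11.982 mm
difference = 16.974 − 11.982 = 4.992 mm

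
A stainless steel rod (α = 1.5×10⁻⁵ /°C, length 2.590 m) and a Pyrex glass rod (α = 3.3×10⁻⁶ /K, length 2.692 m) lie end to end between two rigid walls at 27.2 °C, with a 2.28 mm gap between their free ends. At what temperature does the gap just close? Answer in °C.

T = 75.0 °C

Gap closes when ΔL₁ + ΔL₂ = 2.28 mm = 2.28×10⁻³ m
(α₁L₁ + α₂L₂)ΔT = g
α₁L₁ + α₂L₂ = 1.5×10⁻⁵×2.590 + 3.3×10⁻⁶×2.692 = 4.77336×10⁻⁵ m/K
ΔT = 2.28×10⁻³ / 4.77336×10⁻⁵ = 47.765 K
T = 27.2 + 47.765 = 74.965 °C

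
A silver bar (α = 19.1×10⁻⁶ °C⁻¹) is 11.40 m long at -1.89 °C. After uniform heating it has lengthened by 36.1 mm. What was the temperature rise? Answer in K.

ΔL = αL₀ΔT ⇒ ΔT = ΔL / (αL₀)
ΔT = 36.1×10⁻³ m / (19.1×10⁻⁶ × 11.40 m) = 165.79 K

ΔT = 166 K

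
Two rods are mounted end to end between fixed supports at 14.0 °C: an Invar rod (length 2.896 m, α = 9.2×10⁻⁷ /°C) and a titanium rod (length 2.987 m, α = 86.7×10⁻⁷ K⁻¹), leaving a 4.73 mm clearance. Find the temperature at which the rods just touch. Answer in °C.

T = 180 °C

α₁L₁ = 2.66432×10⁻⁶ m/K, α₂L₂ = 2.589729×10⁻⁵ m/K → total 2.856161×10⁻⁵ m/K
ΔT = g/(α₁L₁+α₂L₂) = 4.73×10⁻³ / 2.856161×10⁻⁵ = 165.61 K
T = 14.0 + 165.61 = 179.61 °C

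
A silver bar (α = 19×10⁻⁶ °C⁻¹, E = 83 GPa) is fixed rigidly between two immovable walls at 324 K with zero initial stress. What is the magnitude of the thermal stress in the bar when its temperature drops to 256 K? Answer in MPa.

σ = 107 MPa

Fully constrained: the free strain ε = αΔT is blocked, so σ = Eε = EαΔT.
|ΔT| = 68 K
σ = 83.0×10⁹ × 19×10⁻⁶ × 68 = 1.07×10⁸ Pa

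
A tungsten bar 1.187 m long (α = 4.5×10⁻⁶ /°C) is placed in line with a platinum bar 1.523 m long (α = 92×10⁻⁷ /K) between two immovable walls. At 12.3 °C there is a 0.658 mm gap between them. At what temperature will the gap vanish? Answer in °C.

α₁L₁ = 5.3415×10⁻⁶ m/K, α₂L₂ = 1.40116×10⁻⁵ m/K → total 1.93531×10⁻⁵ m/K
ΔT = g/(α₁L₁+α₂L₂) = 6.58×10⁻⁴ / 1.93531×10⁻⁵ = 34.000 K
T = 12.3 + 34.000 = 46.300 °C

T = 46.3 °C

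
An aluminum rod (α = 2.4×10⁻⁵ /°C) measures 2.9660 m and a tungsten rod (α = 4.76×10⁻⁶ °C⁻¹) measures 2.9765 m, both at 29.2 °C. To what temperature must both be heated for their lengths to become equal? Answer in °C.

T = 213.4 °C

L₁(1 + α₁ΔT) = L₂(1 + α₂ΔT) ⇒ ΔT = (L₂ − L₁)/(α₁L₁ − α₂L₂)
L₂ − L₁ = 2.9765 − 2.9660 = 1.05×10⁻² m
α₁L₁ − α₂L₂ = 2.4×10⁻⁵×2.9660 − 4.76×10⁻⁶×2.9765 = 5.701586×10⁻⁵ m/K
ΔT = 1.05×10⁻² / 5.701586×10⁻⁵ = 184.159 K
T = 29.2 + 184.159 = 213.359 °C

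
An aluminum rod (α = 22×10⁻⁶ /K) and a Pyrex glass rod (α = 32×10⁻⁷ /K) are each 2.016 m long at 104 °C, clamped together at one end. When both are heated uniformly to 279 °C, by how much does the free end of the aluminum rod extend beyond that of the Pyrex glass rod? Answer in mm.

ΔT = 175 K
aluminum: ΔL = 22×10⁻⁶ × 2.016 m × 175 = 7.7616×10⁻³ m = 7.7616 mm
Pyrex glass: ΔL = 32×10⁻⁷ × 2.016 m × 175 = 1.1290×10⁻³ m = 1.1290 mm
difference = 7.7616 − 1.1290 = 6.6326 mm

6.63 mm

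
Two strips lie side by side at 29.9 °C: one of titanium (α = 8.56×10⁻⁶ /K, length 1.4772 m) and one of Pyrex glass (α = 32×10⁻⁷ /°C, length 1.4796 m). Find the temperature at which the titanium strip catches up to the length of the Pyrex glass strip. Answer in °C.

T = 333.3 °C

Equal length when α₁L₁ΔT − α₂L₂ΔT = L₂ − L₁ = 2.40×10⁻³ m
α₁L₁ = 1.2644832×10⁻⁵, α₂L₂ = 4.73472×10⁻⁶ → Δ(αL) = 7.910112×10⁻⁶ m/K
ΔT = 2.40×10⁻³ / 7.910112×10⁻⁶ = 303.409 K, so T = 29.9 + 303.409 = 333.309 °C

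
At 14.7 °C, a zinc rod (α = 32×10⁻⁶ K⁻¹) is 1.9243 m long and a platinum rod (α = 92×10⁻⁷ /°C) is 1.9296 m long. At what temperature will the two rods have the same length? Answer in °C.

L₁(1 + α₁ΔT) = L₂(1 + α₂ΔT) ⇒ ΔT = (L₂ − L₁)/(α₁L₁ − α₂L₂)
L₂ − L₁ = 1.9296 − 1.9243 = 5.30×10⁻³ m
α₁L₁ − α₂L₂ = 32×10⁻⁶×1.9243 − 92×10⁻⁷×1.9296 = 4.382528×10⁻⁵ m/K
ΔT = 5.30×10⁻³ / 4.382528×10⁻⁵ = 120.935 K
T = 14.7 + 120.935 = 135.635 °C

T = 135.6 °C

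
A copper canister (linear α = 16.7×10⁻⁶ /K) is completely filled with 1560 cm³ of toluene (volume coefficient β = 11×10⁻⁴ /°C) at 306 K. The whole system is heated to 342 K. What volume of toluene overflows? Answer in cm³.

59.0 cm³

The canister also expands: β_container ≈ 3α = 5.01×10⁻⁵ /K
Net overflow = V₀(β_liq − 3α_cont)ΔT
β − 3α = 1.10×10⁻³ − 5.01×10⁻⁵ = 1.0499×10⁻³ /K; ΔT = 36 K
ΔV = 1560 × 1.0499×10⁻³ × 36 = 59.0 cm³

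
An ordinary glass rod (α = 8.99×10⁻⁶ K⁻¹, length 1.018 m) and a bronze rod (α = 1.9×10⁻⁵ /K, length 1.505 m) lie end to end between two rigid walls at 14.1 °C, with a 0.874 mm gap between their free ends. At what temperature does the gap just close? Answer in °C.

T = 37.3 °C

Gap closes when ΔL₁ + ΔL₂ = 0.874 mm = 8.74×10⁻⁴ m
(α₁L₁ + α₂L₂)ΔT = g
α₁L₁ + α₂L₂ = 8.99×10⁻⁶×1.018 + 1.9×10⁻⁵×1.505 = 3.774682×10⁻⁵ m/K
ΔT = 8.74×10⁻⁴ / 3.774682×10⁻⁵ = 23.154 K
T = 14.1 + 23.154 = 37.254 °C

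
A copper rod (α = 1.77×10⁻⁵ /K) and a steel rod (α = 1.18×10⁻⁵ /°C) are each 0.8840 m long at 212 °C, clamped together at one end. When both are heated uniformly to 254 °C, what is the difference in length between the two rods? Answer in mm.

0.219 mm

ΔT = 42 K
copper: ΔL = 1.77×10⁻⁵ × 0.8840 m × 42 = 6.5717×10⁻⁴ m = 0.65717 mm
steel: ΔL = 1.18×10⁻⁵ × 0.8840 m × 42 = 4.3811×10⁻⁴ m = 0.43811 mm
difference = 0.65717 − 0.43811 = 0.21906 mm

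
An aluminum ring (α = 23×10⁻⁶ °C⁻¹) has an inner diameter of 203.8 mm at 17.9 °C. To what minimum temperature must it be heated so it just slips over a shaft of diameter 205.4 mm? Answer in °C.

Required Δd = 205.4 − 203.8 = 1.6 mm
Δd = αd₀ΔT ⇒ ΔT = Δd/(αd₀) = 1.6 / (23×10⁻⁶ × 203.8) = 341.34 K
T_min = 17.9 + 341.34 = 359.24 °C

T = 359 °C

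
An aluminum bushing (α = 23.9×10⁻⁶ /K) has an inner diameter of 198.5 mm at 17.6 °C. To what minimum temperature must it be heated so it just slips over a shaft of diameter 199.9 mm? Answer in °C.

T = 313 °C

Required Δd = 199.9 − 198.5 = 1.4 mm
Δd = αd₀ΔT ⇒ ΔT = Δd/(αd₀) = 1.4 / (23.9×10⁻⁶ × 198.5) = 295.10 K
T_min = 17.6 + 295.10 = 312.70 °C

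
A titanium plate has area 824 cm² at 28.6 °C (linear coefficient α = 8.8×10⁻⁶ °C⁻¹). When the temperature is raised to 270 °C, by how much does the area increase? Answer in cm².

Area coefficient ≈ 2α; |ΔT| = 241.4 K
ΔA = 2αA₀ΔT = 2(8.8×10⁻⁶)(824)(241.4) = 3.50 cm²

ΔA = 3.50 cm²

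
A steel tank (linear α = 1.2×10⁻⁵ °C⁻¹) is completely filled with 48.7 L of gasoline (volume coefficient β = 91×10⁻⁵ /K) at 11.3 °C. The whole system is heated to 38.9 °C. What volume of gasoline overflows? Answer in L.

1.17 L

The tank also expands: β_container ≈ 3α = 3.6×10⁻⁵ /K
Net overflow = V₀(β_liq − 3α_cont)ΔT
β − 3α = 9.10×10⁻⁴ − 3.6×10⁻⁵ = 8.74×10⁻⁴ /K; ΔT = 27.6 K
ΔV = 48.7 × 8.74×10⁻⁴ × 27.6 = 1.17 L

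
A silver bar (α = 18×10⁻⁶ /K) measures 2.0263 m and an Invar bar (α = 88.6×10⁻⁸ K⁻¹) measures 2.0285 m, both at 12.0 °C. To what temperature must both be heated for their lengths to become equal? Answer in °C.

L₁(1 + α₁ΔT) = L₂(1 + α₂ΔT) ⇒ ΔT = (L₂ − L₁)/(α₁L₁ − α₂L₂)
L₂ − L₁ = 2.0285 − 2.0263 = 2.20×10⁻³ m
α₁L₁ − α₂L₂ = 18×10⁻⁶×2.0263 − 88.6×10⁻⁸×2.0285 = 3.4676149×10⁻⁵ m/K
ΔT = 2.20×10⁻³ / 3.4676149×10⁻⁵ = 63.4442 K
T = 12.0 + 63.4442 = 75.4442 °C

T = 75.44 °C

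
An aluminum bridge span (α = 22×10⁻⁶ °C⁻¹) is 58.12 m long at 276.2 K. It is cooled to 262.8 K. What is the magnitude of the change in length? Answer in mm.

|ΔT| = |262.8 − 276.2| = 13.4 K
ΔL = αL₀ΔT = (22×10⁻⁶)(58.12)(13.4) = 1.71×10⁻² m

ΔL = 17.1 mm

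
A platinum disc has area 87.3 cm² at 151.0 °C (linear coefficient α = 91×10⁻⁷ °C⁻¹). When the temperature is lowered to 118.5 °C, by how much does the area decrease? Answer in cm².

ΔA = 0.0516 cm²

Area coefficient ≈ 2α; |ΔT| = 32.5 K
ΔA = 2αA₀ΔT = 2(91×10⁻⁷)(87.3)(32.5) = 0.0516 cm²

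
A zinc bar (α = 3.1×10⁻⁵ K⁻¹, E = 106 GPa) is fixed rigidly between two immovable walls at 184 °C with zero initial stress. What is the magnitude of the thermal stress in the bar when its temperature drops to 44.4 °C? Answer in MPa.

σ = 459 MPa

Fully constrained: the free strain ε = αΔT is blocked, so σ = Eε = EαΔT.
|ΔT| = 139.6 K
σ = 106×10⁹ × 3.1×10⁻⁵ × 139.6 = 4.59×10⁸ Pa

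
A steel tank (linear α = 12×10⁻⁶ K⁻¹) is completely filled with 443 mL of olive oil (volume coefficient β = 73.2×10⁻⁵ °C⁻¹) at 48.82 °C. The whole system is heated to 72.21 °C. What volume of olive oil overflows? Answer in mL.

7.21 mL

The tank also expands: β_container ≈ 3α = 3.6×10⁻⁵ /K
Net overflow = V₀(β_liq − 3α_cont)ΔT
β − 3α = 7.32×10⁻⁴ − 3.6×10⁻⁵ = 6.96×10⁻⁴ /K; ΔT = 23.39 K
ΔV = 443 × 6.96×10⁻⁴ × 23.39 = 7.21 mL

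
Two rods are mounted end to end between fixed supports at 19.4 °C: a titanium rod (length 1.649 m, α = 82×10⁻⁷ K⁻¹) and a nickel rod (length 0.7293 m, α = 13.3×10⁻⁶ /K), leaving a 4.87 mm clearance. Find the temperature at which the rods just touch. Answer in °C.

Gap closes when ΔL₁ + ΔL₂ = 4.87 mm = 4.87×10⁻³ m
(α₁L₁ + α₂L₂)ΔT = g
α₁L₁ + α₂L₂ = 82×10⁻⁷×1.649 + 13.3×10⁻⁶×0.7293 = 2.322149×10⁻⁵ m/K
ΔT = 4.87×10⁻³ / 2.322149×10⁻⁵ = 209.72 K
T = 19.4 + 209.72 = 229.12 °C

T = 229 °C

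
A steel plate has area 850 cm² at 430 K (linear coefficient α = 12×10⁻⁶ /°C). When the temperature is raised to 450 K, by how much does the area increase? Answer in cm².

Area coefficient ≈ 2α; |ΔT| = 20 K
ΔA = 2αA₀ΔT = 2(12×10⁻⁶)(850)(20) = 0.408 cm²

ΔA = 0.408 cm²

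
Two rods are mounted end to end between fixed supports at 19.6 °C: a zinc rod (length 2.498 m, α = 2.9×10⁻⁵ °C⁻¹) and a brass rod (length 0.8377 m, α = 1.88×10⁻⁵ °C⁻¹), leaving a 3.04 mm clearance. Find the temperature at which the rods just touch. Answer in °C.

T = 54.1 °C

α₁L₁ = 7.2442×10⁻⁵ m/K, α₂L₂ = 1.574876×10⁻⁵ m/K → total 8.819076×10⁻⁵ m/K
ΔT = g/(α₁L₁+α₂L₂) = 3.04×10⁻³ / 8.819076×10⁻⁵ = 34.471 K
T = 19.6 + 34.471 = 54.071 °C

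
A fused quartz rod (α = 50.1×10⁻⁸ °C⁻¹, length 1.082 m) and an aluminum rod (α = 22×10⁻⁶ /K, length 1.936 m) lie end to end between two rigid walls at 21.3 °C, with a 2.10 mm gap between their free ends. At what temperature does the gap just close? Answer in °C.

α₁L₁ = 5.42082×10⁻⁷ m/K, α₂L₂ = 4.2592×10⁻⁵ m/K → total 4.3134082×10⁻⁵ m/K
ΔT = g/(α₁L₁+α₂L₂) = 2.10×10⁻³ / 4.3134082×10⁻⁵ = 48.685 K
T = 21.3 + 48.685 = 69.985 °C

T = 70.0 °C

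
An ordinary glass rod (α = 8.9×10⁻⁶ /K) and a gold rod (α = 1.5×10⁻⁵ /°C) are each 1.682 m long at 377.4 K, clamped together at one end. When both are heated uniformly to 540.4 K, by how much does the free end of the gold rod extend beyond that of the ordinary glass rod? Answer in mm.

1.67 mm

ΔT = 163.0 K
ordinary glass: ΔL = 8.9×10⁻⁶ × 1.682 m × 163.0 = 2.4401×10⁻³ m = 2.4401 mm
gold: ΔL = 1.5×10⁻⁵ × 1.682 m × 163.0 = 4.1125×10⁻³ m = 4.1125 mm
difference = 4.1125 − 2.4401 = 1.6724 mm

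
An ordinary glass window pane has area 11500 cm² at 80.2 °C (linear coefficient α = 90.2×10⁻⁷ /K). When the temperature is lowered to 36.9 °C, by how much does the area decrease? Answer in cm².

ΔA = 8.98 cm²

Area coefficient ≈ 2α; |ΔT| = 43.3 K
ΔA = 2αA₀ΔT = 2(90.2×10⁻⁷)(11500)(43.3) = 8.98 cm²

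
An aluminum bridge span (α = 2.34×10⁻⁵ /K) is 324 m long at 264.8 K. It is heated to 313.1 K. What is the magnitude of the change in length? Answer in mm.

|ΔT| = |313.1 − 264.8| = 48.3 K
ΔL = αL₀ΔT = (2.34×10⁻⁵)(324)(48.3) = 3.66×10⁻¹ m

ΔL = 366 mm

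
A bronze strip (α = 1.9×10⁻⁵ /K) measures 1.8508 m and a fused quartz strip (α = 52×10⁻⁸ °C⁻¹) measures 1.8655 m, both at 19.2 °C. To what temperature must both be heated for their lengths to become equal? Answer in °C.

L₁(1 + α₁ΔT) = L₂(1 + α₂ΔT) ⇒ ΔT = (L₂ − L₁)/(α₁L₁ − α₂L₂)
L₂ − L₁ = 1.8655 − 1.8508 = 1.47×10⁻² m
α₁L₁ − α₂L₂ = 1.9×10⁻⁵×1.8508 − 52×10⁻⁸×1.8655 = 3.419514×10⁻⁵ m/K
ΔT = 1.47×10⁻² / 3.419514×10⁻⁵ = 429.886 K
T = 19.2 + 429.886 = 449.086 °C

T = 449.1 °C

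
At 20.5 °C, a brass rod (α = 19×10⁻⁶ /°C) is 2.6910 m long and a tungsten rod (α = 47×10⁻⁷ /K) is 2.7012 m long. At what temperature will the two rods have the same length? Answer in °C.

L₁(1 + α₁ΔT) = L₂(1 + α₂ΔT) ⇒ ΔT = (L₂ − L₁)/(α₁L₁ − α₂L₂)
L₂ − L₁ = 2.7012 − 2.6910 = 1.02×10⁻² m
α₁L₁ − α₂L₂ = 19×10⁻⁶×2.6910 − 47×10⁻⁷×2.7012 = 3.843336×10⁻⁵ m/K
ΔT = 1.02×10⁻² / 3.843336×10⁻⁵ = 265.394 K
T = 20.5 + 265.394 = 285.894 °C

T = 285.9 °C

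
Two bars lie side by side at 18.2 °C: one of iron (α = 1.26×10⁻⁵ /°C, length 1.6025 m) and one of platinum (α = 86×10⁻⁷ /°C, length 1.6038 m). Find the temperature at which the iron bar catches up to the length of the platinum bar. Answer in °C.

L₁(1 + α₁ΔT) = L₂(1 + α₂ΔT) ⇒ ΔT = (L₂ − L₁)/(α₁L₁ − α₂L₂)
L₂ − L₁ = 1.6038 − 1.6025 = 1.30×10⁻³ m
α₁L₁ − α₂L₂ = 1.26×10⁻⁵×1.6025 − 86×10⁻⁷×1.6038 = 6.39882×10⁻⁶ m/K
ΔT = 1.30×10⁻³ / 6.39882×10⁻⁶ = 203.162 K
T = 18.2 + 203.162 = 221.362 °C

T = 221.4 °C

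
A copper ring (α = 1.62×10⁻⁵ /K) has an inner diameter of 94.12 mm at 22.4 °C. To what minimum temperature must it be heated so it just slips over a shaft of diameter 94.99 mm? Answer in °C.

Required Δd = 94.99 − 94.12 = 0.87 mm
Δd = αd₀ΔT ⇒ ΔT = Δd/(αd₀) = 0.87 / (1.62×10⁻⁵ × 94.12) = 570.59 K
T_min = 22.4 + 570.59 = 592.99 °C

T = 593 °C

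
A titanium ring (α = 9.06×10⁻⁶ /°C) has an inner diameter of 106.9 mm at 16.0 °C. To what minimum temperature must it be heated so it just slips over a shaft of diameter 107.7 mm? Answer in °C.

Required Δd = 107.7 − 106.9 = 0.8 mm
Δd = αd₀ΔT ⇒ ΔT = Δd/(αd₀) = 0.8 / (9.06×10⁻⁶ × 106.9) = 826.01 K
T_min = 16.0 + 826.01 = 842.01 °C

T = 842 °C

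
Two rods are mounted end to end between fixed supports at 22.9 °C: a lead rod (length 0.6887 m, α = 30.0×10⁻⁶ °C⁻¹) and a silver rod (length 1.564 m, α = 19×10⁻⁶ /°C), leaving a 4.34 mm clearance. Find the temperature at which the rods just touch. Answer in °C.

T = 109 °C

α₁L₁ = 2.0661×10⁻⁵ m/K, α₂L₂ = 2.9716×10⁻⁵ m/K → total 5.0377×10⁻⁵ m/K
ΔT = g/(α₁L₁+α₂L₂) = 4.34×10⁻³ / 5.0377×10⁻⁵ = 86.15 K
T = 22.9 + 86.15 = 109.05 °C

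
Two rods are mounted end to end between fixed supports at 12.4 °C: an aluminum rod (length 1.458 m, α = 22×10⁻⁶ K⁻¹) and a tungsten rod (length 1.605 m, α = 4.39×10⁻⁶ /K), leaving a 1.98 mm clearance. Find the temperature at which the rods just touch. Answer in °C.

α₁L₁ = 3.2076×10⁻⁵ m/K, α₂L₂ = 7.04595×10⁻⁶ m/K → total 3.912195×10⁻⁵ m/K
ΔT = g/(α₁L₁+α₂L₂) = 1.98×10⁻³ / 3.912195×10⁻⁵ = 50.611 K
T = 12.4 + 50.611 = 63.011 °C

T = 63.0 °C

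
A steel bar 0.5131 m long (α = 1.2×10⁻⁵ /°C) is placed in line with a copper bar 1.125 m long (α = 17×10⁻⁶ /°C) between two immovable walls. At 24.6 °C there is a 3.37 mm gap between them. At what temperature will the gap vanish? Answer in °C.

Gap closes when ΔL₁ + ΔL₂ = 3.37 mm = 3.37×10⁻³ m
(α₁L₁ + α₂L₂)ΔT = g
α₁L₁ + α₂L₂ = 1.2×10⁻⁵×0.5131 + 17×10⁻⁶×1.125 = 2.52822×10⁻⁵ m/K
ΔT = 3.37×10⁻³ / 2.52822×10⁻⁵ = 133.30 K
T = 24.6 + 133.30 = 157.90 °C

T = 158 °C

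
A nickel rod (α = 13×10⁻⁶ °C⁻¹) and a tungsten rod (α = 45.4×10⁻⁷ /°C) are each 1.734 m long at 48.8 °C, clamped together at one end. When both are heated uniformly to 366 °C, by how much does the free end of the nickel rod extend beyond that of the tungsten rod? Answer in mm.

ΔT = 317.2 K
nickel: ΔL = 13×10⁻⁶ × 1.734 m × 317.2 = 7.1503×10⁻³ m = 7.1503 mm
tungsten: ΔL = 45.4×10⁻⁷ × 1.734 m × 317.2 = 2.4971×10⁻³ m = 2.4971 mm
difference = 7.1503 − 2.4971 = 4.6532 mm

4.65 mm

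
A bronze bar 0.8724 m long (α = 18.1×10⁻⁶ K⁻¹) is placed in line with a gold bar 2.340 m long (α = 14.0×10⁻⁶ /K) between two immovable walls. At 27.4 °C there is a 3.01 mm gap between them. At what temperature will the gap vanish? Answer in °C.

Gap closes when ΔL₁ + ΔL₂ = 3.01 mm = 3.01×10⁻³ m
(α₁L₁ + α₂L₂)ΔT = g
α₁L₁ + α₂L₂ = 18.1×10⁻⁶×0.8724 + 14.0×10⁻⁶×2.340 = 4.855044×10⁻⁵ m/K
ΔT = 3.01×10⁻³ / 4.855044×10⁻⁵ = 61.997 K
T = 27.4 + 61.997 = 89.397 °C

T = 89.4 °C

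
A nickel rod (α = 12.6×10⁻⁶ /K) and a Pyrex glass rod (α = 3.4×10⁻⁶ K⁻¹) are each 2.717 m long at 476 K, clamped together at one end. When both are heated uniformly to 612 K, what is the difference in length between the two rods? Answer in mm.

3.40 mm

ΔT = 136 K
nickel: ΔL = 12.6×10⁻⁶ × 2.717 m × 136 = 4.6559×10⁻³ m = 4.6559 mm
Pyrex glass: ΔL = 3.4×10⁻⁶ × 2.717 m × 136 = 1.2563×10⁻³ m = 1.2563 mm
difference = 4.6559 − 1.2563 = 3.3996 mm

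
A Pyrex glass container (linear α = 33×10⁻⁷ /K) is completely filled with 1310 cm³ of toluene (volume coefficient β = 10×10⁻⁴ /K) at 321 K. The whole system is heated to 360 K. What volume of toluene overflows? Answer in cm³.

The container also expands: β_container ≈ 3α = 9.9×10⁻⁶ /K
Net overflow = V₀(β_liq − 3α_cont)ΔT
β − 3α = 1.00×10⁻³ − 9.9×10⁻⁶ = 9.901×10⁻⁴ /K; ΔT = 39 K
ΔV = 1310 × 9.901×10⁻⁴ × 39 = 50.6 cm³

50.6 cm³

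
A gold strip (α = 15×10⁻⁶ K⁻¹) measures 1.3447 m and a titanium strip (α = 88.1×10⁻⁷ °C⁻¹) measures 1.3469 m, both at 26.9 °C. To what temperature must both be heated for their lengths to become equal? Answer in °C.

Equal length when α₁L₁ΔT − α₂L₂ΔT = L₂ − L₁ = 2.20×10⁻³ m
α₁L₁ = 2.01705×10⁻⁵, α₂L₂ = 1.1866189×10⁻⁵ → Δ(αL) = 8.304311×10⁻⁶ m/K
ΔT = 2.20×10⁻³ / 8.304311×10⁻⁶ = 264.923 K, so T = 26.9 + 264.923 = 291.823 °C

T = 291.8 °C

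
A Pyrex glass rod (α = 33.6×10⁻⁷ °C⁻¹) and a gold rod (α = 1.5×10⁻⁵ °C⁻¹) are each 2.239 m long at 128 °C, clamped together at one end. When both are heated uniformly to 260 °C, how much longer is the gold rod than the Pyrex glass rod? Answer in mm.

ΔT = 132 K
Pyrex glass: ΔL = 33.6×10⁻⁷ × 2.239 m × 132 = 9.9304×10⁻⁴ m = 0.99304 mm
gold: ΔL = 1.5×10⁻⁵ × 2.239 m × 132 = 4.4332×10⁻³ m = 4.4332 mm
difference = 4.4332 − 0.99304 = 3.44016 mm

3.44 mm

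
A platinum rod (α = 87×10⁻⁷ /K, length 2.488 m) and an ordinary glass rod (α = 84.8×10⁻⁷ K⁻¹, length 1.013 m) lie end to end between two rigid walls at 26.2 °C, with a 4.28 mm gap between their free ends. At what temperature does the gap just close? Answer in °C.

T = 168 °C

Gap closes when ΔL₁ + ΔL₂ = 4.28 mm = 4.28×10⁻³ m
(α₁L₁ + α₂L₂)ΔT = g
α₁L₁ + α₂L₂ = 87×10⁻⁷×2.488 + 84.8×10⁻⁷×1.013 = 3.023584×10⁻⁵ m/K
ΔT = 4.28×10⁻³ / 3.023584×10⁻⁵ = 141.55 K
T = 26.2 + 141.55 = 167.75 °C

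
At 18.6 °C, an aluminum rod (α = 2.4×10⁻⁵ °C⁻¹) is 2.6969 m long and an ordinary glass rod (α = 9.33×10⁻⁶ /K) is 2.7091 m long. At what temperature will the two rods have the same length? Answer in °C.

Equal length when α₁L₁ΔT − α₂L₂ΔT = L₂ − L₁ = 1.22×10⁻² m
α₁L₁ = 6.47256×10⁻⁵, α₂L₂ = 2.5275903×10⁻⁵ → Δ(αL) = 3.9449697×10⁻⁵ m/K
ΔT = 1.22×10⁻² / 3.9449697×10⁻⁵ = 309.255 K, so T = 18.6 + 309.255 = 327.855 °C

T = 327.9 °C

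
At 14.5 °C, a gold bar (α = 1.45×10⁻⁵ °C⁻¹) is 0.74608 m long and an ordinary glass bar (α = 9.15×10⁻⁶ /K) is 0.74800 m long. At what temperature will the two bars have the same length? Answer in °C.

Equal length when α₁L₁ΔT − α₂L₂ΔT = L₂ − L₁ = 1.92×10⁻³ m
α₁L₁ = 1.081816×10⁻⁵, α₂L₂ = 6.8442×10⁻⁶ → Δ(αL) = 3.97396×10⁻⁶ m/K
ΔT = 1.92×10⁻³ / 3.97396×10⁻⁶ = 483.145 K, so T = 14.5 + 483.145 = 497.645 °C

T = 497.6 °C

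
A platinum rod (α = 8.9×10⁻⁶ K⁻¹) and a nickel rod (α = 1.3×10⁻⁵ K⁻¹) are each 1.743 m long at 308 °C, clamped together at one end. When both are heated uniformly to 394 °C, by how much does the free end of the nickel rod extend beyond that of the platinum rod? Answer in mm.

0.615 mm

ΔT = 86 K
platinum: ΔL = 8.9×10⁻⁶ × 1.743 m × 86 = 1.3341×10⁻³ m = 1.3341 mm
nickel: ΔL = 1.3×10⁻⁵ × 1.743 m × 86 = 1.9487×10⁻³ m = 1.9487 mm
difference = 1.9487 − 1.3341 = 0.6146 mm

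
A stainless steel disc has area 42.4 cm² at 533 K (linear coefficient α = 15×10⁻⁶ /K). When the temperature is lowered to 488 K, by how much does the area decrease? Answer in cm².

Area coefficient ≈ 2α; |ΔT| = 45 K
ΔA = 2αA₀ΔT = 2(15×10⁻⁶)(42.4)(45) = 0.0572 cm²

ΔA = 0.0572 cm²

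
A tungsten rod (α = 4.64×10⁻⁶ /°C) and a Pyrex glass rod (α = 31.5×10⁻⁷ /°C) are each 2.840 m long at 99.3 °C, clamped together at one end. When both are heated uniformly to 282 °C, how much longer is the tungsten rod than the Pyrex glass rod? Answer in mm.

0.773 mm

ΔT = 182.7 K
tungsten: ΔL = 4.64×10⁻⁶ × 2.840 m × 182.7 = 2.4075×10⁻³ m = 2.4075 mm
Pyrex glass: ΔL = 31.5×10⁻⁷ × 2.840 m × 182.7 = 1.6344×10⁻³ m = 1.6344 mm
difference = 2.4075 − 1.6344 = 0.7731 mm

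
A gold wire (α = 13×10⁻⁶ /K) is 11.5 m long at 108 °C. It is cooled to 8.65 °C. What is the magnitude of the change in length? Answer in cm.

ΔL = 1.49 cm

|ΔT| = |8.65 − 108| = 99.35 K
ΔL = αL₀ΔT = (13×10⁻⁶)(11.5)(99.35) = 1.49×10⁻² m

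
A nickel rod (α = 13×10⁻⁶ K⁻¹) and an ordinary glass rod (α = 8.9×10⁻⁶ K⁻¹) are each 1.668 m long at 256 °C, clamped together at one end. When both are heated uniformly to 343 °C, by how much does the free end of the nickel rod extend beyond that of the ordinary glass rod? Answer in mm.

0.595 mm

ΔT = 87 K
nickel: ΔL = 13×10⁻⁶ × 1.668 m × 87 = 1.8865×10⁻³ m = 1.8865 mm
ordinary glass: ΔL = 8.9×10⁻⁶ × 1.668 m × 87 = 1.2915×10⁻³ m = 1.2915 mm
difference = 1.8865 − 1.2915 = 0.5950 mm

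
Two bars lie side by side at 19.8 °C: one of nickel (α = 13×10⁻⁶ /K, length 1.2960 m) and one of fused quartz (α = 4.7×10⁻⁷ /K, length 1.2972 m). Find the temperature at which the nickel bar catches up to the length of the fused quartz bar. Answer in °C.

Equal length when α₁L₁ΔT − α₂L₂ΔT = L₂ − L₁ = 1.20×10⁻³ m
α₁L₁ = 1.6848×10⁻⁵, α₂L₂ = 6.09684×10⁻⁷ → Δ(αL) = 1.6238316×10⁻⁵ m/K
ΔT = 1.20×10⁻³ / 1.6238316×10⁻⁵ = 73.8993 K, so T = 19.8 + 73.8993 = 93.6993 °C

T = 93.70 °C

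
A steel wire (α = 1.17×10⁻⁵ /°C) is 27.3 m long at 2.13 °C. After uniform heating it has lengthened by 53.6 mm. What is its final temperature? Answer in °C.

ΔL = αL₀ΔT ⇒ ΔT = ΔL / (αL₀)
ΔT = 53.6×10⁻³ m / (1.17×10⁻⁵ × 27.3 m) = 167.81 K
T = 2.13 + 167.81 = 169.94 °C

T = 170 °C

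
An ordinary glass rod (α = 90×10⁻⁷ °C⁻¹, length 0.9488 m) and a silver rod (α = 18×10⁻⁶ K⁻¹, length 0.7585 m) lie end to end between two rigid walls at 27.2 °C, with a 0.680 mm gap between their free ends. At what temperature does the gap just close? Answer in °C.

Gap closes when ΔL₁ + ΔL₂ = 0.680 mm = 6.80×10⁻⁴ m
(α₁L₁ + α₂L₂)ΔT = g
α₁L₁ + α₂L₂ = 90×10⁻⁷×0.9488 + 18×10⁻⁶×0.7585 = 2.21922×10⁻⁵ m/K
ΔT = 6.80×10⁻⁴ / 2.21922×10⁻⁵ = 30.641 K
T = 27.2 + 30.641 = 57.841 °C

T = 57.8 °C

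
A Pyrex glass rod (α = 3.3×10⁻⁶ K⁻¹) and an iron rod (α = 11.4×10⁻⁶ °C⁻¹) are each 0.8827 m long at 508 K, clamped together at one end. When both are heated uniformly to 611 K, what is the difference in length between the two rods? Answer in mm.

0.736 mm

ΔT = 103 K
Pyrex glass: ΔL = 3.3×10⁻⁶ × 0.8827 m × 103 = 3.0003×10⁻⁴ m = 0.30003 mm
iron: ΔL = 11.4×10⁻⁶ × 0.8827 m × 103 = 1.0365×10⁻³ m = 1.0365 mm
difference = 1.0365 − 0.30003 = 0.73647 mm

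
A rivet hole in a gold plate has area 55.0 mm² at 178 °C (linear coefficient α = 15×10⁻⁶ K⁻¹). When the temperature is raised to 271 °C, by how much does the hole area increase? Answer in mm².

Area coefficient ≈ 2α; |ΔT| = 93 K
ΔA = 2αA₀ΔT = 2(15×10⁻⁶)(55.0)(93) = 0.153 mm²

ΔA = 0.153 mm²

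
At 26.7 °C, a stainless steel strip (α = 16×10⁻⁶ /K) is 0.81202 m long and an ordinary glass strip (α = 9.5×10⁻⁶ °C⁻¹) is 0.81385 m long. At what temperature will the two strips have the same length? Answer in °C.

Equal length when α₁L₁ΔT − α₂L₂ΔT = L₂ − L₁ = 1.83×10⁻³ m
α₁L₁ = 1.299232×10⁻⁵, α₂L₂ = 7.731575×10⁻⁶ → Δ(αL) = 5.260745×10⁻⁶ m/K
ΔT = 1.83×10⁻³ / 5.260745×10⁻⁶ = 347.859 K, so T = 26.7 + 347.859 = 374.559 °C

T = 374.6 °C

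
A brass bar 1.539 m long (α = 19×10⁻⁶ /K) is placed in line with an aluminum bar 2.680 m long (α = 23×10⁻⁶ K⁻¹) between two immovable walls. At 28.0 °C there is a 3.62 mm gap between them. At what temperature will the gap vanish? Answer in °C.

α₁L₁ = 2.9241×10⁻⁵ m/K, α₂L₂ = 6.164×10⁻⁵ m/K → total 9.0881×10⁻⁵ m/K
ΔT = g/(α₁L₁+α₂L₂) = 3.62×10⁻³ / 9.0881×10⁻⁵ = 39.832 K
T = 28.0 + 39.832 = 67.832 °C

T = 67.8 °C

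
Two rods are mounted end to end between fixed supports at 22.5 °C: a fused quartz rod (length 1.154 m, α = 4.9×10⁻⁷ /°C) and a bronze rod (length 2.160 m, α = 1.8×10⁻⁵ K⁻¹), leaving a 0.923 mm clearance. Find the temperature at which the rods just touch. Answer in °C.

T = 45.9 °C

Gap closes when ΔL₁ + ΔL₂ = 0.923 mm = 9.23×10⁻⁴ m
(α₁L₁ + α₂L₂)ΔT = g
α₁L₁ + α₂L₂ = 4.9×10⁻⁷×1.154 + 1.8×10⁻⁵×2.160 = 3.944546×10⁻⁵ m/K
ΔT = 9.23×10⁻⁴ / 3.944546×10⁻⁵ = 23.399 K
T = 22.5 + 23.399 = 45.899 °C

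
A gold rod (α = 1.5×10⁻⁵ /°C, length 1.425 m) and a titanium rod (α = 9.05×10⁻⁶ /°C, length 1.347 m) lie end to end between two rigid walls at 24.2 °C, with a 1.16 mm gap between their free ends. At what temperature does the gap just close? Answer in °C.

α₁L₁ = 2.1375×10⁻⁵ m/K, α₂L₂ = 1.219035×10⁻⁵ m/K → total 3.356535×10⁻⁵ m/K
ΔT = g/(α₁L₁+α₂L₂) = 1.16×10⁻³ / 3.356535×10⁻⁵ = 34.559 K
T = 24.2 + 34.559 = 58.759 °C

T = 58.8 °C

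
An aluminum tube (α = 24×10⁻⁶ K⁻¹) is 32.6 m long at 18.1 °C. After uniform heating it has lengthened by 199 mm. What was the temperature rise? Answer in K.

ΔT = 254 K

ΔL = αL₀ΔT ⇒ ΔT = ΔL / (αL₀)
ΔT = 199×10⁻³ m / (24×10⁻⁶ × 32.6 m) = 254.35 K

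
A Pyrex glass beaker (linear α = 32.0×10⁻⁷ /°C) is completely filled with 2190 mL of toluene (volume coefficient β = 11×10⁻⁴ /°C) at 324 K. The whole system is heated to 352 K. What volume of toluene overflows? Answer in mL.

66.9 mL

The beaker also expands: β_container ≈ 3α = 9.6×10⁻⁶ /K
Net overflow = V₀(β_liq − 3α_cont)ΔT
β − 3α = 1.10×10⁻³ − 9.6×10⁻⁶ = 1.0904×10⁻³ /K; ΔT = 28 K
ΔV = 2190 × 1.0904×10⁻³ × 28 = 66.9 mL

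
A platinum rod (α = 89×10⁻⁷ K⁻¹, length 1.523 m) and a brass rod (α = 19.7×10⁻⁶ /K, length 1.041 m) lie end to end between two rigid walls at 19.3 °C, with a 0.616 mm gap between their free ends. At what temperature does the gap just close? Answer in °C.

Gap closes when ΔL₁ + ΔL₂ = 0.616 mm = 6.16×10⁻⁴ m
(α₁L₁ + α₂L₂)ΔT = g
α₁L₁ + α₂L₂ = 89×10⁻⁷×1.523 + 19.7×10⁻⁶×1.041 = 3.40624×10⁻⁵ m/K
ΔT = 6.16×10⁻⁴ / 3.40624×10⁻⁵ = 18.084 K
T = 19.3 + 18.084 = 37.384 °C

T = 37.4 °C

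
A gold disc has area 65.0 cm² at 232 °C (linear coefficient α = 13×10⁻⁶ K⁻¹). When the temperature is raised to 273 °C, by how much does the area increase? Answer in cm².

Area coefficient ≈ 2α; |ΔT| = 41 K
ΔA = 2αA₀ΔT = 2(13×10⁻⁶)(65.0)(41) = 0.0693 cm²

ΔA = 0.0693 cm²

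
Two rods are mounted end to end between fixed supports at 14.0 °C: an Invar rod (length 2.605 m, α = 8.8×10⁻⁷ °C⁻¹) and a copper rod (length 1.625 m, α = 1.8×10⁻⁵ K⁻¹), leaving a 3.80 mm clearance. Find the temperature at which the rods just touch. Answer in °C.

T = 134 °C

Gap closes when ΔL₁ + ΔL₂ = 3.80 mm = 3.80×10⁻³ m
(α₁L₁ + α₂L₂)ΔT = g
α₁L₁ + α₂L₂ = 8.8×10⁻⁷×2.605 + 1.8×10⁻⁵×1.625 = 3.15424×10⁻⁵ m/K
ΔT = 3.80×10⁻³ / 3.15424×10⁻⁵ = 120.47 K
T = 14.0 + 120.47 = 134.47 °C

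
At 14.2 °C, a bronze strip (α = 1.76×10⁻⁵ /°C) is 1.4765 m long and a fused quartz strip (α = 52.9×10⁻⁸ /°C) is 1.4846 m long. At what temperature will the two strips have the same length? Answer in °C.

L₁(1 + α₁ΔT) = L₂(1 + α₂ΔT) ⇒ ΔT = (L₂ − L₁)/(α₁L₁ − α₂L₂)
L₂ − L₁ = 1.4846 − 1.4765 = 8.10×10⁻³ m
α₁L₁ − α₂L₂ = 1.76×10⁻⁵×1.4765 − 52.9×10⁻⁸×1.4846 = 2.52010466×10⁻⁵ m/K
ΔT = 8.10×10⁻³ / 2.52010466×10⁻⁵ = 321.415 K
T = 14.2 + 321.415 = 335.615 °C

T = 335.6 °C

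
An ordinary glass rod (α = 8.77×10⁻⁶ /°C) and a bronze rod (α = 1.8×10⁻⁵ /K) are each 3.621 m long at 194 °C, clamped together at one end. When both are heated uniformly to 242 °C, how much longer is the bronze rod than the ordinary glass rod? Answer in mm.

1.60 mm

ΔT = 48 K
ordinary glass: ΔL = 8.77×10⁻⁶ × 3.621 m × 48 = 1.5243×10⁻³ m = 1.5243 mm
bronze: ΔL = 1.8×10⁻⁵ × 3.621 m × 48 = 3.1285×10⁻³ m = 3.1285 mm
difference = 3.1285 − 1.5243 = 1.6042 mm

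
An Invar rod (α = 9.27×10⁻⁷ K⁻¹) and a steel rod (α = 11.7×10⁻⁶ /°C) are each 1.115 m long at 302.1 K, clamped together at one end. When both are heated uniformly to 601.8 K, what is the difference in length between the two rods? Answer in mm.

3.60 mm

ΔT = 299.7 K
Invar: ΔL = 9.27×10⁻⁷ × 1.115 m × 299.7 = 3.0977×10⁻⁴ m = 0.30977 mm
steel: ΔL = 11.7×10⁻⁶ × 1.115 m × 299.7 = 3.9097×10⁻³ m = 3.9097 mm
difference = 3.9097 − 0.30977 = 3.59993 mm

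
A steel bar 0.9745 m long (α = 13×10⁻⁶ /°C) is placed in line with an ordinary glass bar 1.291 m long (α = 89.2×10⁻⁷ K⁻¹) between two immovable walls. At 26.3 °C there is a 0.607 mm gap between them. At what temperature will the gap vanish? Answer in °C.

α₁L₁ = 1.26685×10⁻⁵ m/K, α₂L₂ = 1.151572×10⁻⁵ m/K → total 2.418422×10⁻⁵ m/K
ΔT = g/(α₁L₁+α₂L₂) = 6.07×10⁻⁴ / 2.418422×10⁻⁵ = 25.099 K
T = 26.3 + 25.099 = 51.399 °C

T = 51.4 °C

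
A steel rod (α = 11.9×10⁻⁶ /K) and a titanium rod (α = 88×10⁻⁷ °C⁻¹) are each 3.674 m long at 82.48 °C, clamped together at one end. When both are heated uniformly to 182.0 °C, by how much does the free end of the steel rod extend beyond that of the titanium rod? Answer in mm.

ΔT = 99.52 K
steel: ΔL = 11.9×10⁻⁶ × 3.674 m × 99.52 = 4.3511×10⁻³ m = 4.3511 mm
titanium: ΔL = 88×10⁻⁷ × 3.674 m × 99.52 = 3.2176×10⁻³ m = 3.2176 mm
difference = 4.3511 − 3.2176 = 1.1335 mm

1.13 mm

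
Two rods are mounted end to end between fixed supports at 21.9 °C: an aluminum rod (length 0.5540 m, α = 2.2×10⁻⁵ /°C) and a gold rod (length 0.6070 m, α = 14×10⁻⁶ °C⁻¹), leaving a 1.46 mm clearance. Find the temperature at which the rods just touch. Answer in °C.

T = 92.5 °C

Gap closes when ΔL₁ + ΔL₂ = 1.46 mm = 1.46×10⁻³ m
(α₁L₁ + α₂L₂)ΔT = g
α₁L₁ + α₂L₂ = 2.2×10⁻⁵×0.5540 + 14×10⁻⁶×0.6070 = 2.0686×10⁻⁵ m/K
ΔT = 1.46×10⁻³ / 2.0686×10⁻⁵ = 70.579 K
T = 21.9 + 70.579 = 92.479 °C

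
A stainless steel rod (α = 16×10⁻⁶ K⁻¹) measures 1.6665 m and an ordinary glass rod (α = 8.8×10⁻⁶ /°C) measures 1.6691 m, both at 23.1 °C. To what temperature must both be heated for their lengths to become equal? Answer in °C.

T = 240.2 °C

L₁(1 + α₁ΔT) = L₂(1 + α₂ΔT) ⇒ ΔT = (L₂ − L₁)/(α₁L₁ − α₂L₂)
L₂ − L₁ = 1.6691 − 1.6665 = 2.60×10⁻³ m
α₁L₁ − α₂L₂ = 16×10⁻⁶×1.6665 − 8.8×10⁻⁶×1.6691 = 1.197592×10⁻⁵ m/K
ΔT = 2.60×10⁻³ / 1.197592×10⁻⁵ = 217.102 K
T = 23.1 + 217.102 = 240.202 °C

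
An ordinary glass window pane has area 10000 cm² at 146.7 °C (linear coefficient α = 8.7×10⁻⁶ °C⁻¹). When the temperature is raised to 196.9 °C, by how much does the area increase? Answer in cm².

ΔA = 8.73 cm²

Area coefficient ≈ 2α; |ΔT| = 50.2 K
ΔA = 2αA₀ΔT = 2(8.7×10⁻⁶)(10000)(50.2) = 8.73 cm²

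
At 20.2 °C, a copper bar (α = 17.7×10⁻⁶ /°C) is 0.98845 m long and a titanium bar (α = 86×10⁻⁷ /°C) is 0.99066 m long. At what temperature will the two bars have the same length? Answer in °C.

T = 266.4 °C

L₁(1 + α₁ΔT) = L₂(1 + α₂ΔT) ⇒ ΔT = (L₂ − L₁)/(α₁L₁ − α₂L₂)
L₂ − L₁ = 0.99066 − 0.98845 = 2.21×10⁻³ m
α₁L₁ − α₂L₂ = 17.7×10⁻⁶×0.98845 − 86×10⁻⁷×0.99066 = 8.975889×10⁻⁶ m/K
ΔT = 2.21×10⁻³ / 8.975889×10⁻⁶ = 246.215 K
T = 20.2 + 246.215 = 266.415 °C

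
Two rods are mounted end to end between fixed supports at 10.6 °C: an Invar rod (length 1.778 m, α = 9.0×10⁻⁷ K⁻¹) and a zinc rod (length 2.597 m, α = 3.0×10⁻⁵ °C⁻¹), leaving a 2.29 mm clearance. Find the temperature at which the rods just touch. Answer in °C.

T = 39.4 °C

Gap closes when ΔL₁ + ΔL₂ = 2.29 mm = 2.29×10⁻³ m
(α₁L₁ + α₂L₂)ΔT = g
α₁L₁ + α₂L₂ = 9.0×10⁻⁷×1.778 + 3.0×10⁻⁵×2.597 = 7.95102×10⁻⁵ m/K
ΔT = 2.29×10⁻³ / 7.95102×10⁻⁵ = 28.801 K
T = 10.6 + 28.801 = 39.401 °C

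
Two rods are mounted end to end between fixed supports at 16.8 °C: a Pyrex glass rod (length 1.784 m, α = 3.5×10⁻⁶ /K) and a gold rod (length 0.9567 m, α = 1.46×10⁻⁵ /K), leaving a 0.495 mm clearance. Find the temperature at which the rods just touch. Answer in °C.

α₁L₁ = 6.244×10⁻⁶ m/K, α₂L₂ = 1.396782×10⁻⁵ m/K → total 2.021182×10⁻⁵ m/K
ΔT = g/(α₁L₁+α₂L₂) = 4.95×10⁻⁴ / 2.021182×10⁻⁵ = 24.491 K
T = 16.8 + 24.491 = 41.291 °C

T = 41.3 °C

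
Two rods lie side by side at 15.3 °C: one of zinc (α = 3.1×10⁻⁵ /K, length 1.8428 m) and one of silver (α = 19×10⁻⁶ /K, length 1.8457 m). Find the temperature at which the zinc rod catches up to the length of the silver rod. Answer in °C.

T = 146.8 °C

Equal length when α₁L₁ΔT − α₂L₂ΔT = L₂ − L₁ = 2.90×10⁻³ m
α₁L₁ = 5.71268×10⁻⁵, α₂L₂ = 3.50683×10⁻⁵ → Δ(αL) = 2.20585×10⁻⁵ m/K
ΔT = 2.90×10⁻³ / 2.20585×10⁻⁵ = 131.469 K, so T = 15.3 + 131.469 = 146.769 °C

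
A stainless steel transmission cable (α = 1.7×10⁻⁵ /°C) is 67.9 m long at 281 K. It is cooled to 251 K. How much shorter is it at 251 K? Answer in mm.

|ΔT| = |251 − 281| = 30 K
ΔL = αL₀ΔT = (1.7×10⁻⁵)(67.9)(30) = 3.46×10⁻² m

ΔL = 34.6 mm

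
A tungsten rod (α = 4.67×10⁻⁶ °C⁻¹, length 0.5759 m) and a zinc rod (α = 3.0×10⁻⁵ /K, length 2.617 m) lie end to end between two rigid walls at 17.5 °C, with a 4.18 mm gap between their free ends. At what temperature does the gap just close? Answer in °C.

α₁L₁ = 2.689453×10⁻⁶ m/K, α₂L₂ = 7.851×10⁻⁵ m/K → total 8.1199453×10⁻⁵ m/K
ΔT = g/(α₁L₁+α₂L₂) = 4.18×10⁻³ / 8.1199453×10⁻⁵ = 51.478 K
T = 17.5 + 51.478 = 68.978 °C

T = 69.0 °C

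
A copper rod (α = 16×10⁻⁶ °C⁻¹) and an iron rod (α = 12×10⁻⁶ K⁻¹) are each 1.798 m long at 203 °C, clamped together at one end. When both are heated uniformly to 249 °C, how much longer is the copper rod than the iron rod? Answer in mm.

ΔT = 46 K
copper: ΔL = 16×10⁻⁶ × 1.798 m × 46 = 1.3233×10⁻³ m = 1.3233 mm
iron: ΔL = 12×10⁻⁶ × 1.798 m × 46 = 9.9250×10⁻⁴ m = 0.99250 mm
difference = 1.3233 − 0.99250 = 0.3308 mm

0.331 mm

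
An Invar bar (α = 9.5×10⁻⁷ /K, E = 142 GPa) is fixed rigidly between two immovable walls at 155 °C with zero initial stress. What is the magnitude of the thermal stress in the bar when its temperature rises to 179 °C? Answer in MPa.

σ = 3.24 MPa

Fully constrained: the free strain ε = αΔT is blocked, so σ = Eε = EαΔT.
|ΔT| = 24 K
σ = 142×10⁹ × 9.5×10⁻⁷ × 24 = 3.24×10⁶ Pa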